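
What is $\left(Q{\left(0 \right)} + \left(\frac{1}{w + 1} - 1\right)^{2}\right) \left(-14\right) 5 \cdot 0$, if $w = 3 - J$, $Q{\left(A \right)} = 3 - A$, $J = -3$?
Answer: $0$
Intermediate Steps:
$w = 6$ ($w = 3 - -3 = 3 + 3 = 6$)
$\left(Q{\left(0 \right)} + \left(\frac{1}{w + 1} - 1\right)^{2}\right) \left(-14\right) 5 \cdot 0 = \left(\left(3 - 0\right) + \left(\frac{1}{6 + 1} - 1\right)^{2}\right) \left(-14\right) 5 \cdot 0 = \left(\left(3 + 0\right) + \left(\frac{1}{7} - 1\right)^{2}\right) \left(-14\right) 0 = \left(3 + \left(\frac{1}{7} - 1\right)^{2}\right) \left(-14\right) 0 = \left(3 + \left(- \frac{6}{7}\right)^{2}\right) \left(-14\right) 0 = \left(3 + \frac{36}{49}\right) \left(-14\right) 0 = \frac{183}{49} \left(-14\right) 0 = \left(- \frac{366}{7}\right) 0 = 0$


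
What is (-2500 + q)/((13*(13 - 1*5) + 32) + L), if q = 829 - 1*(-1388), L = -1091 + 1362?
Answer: -283/407 ≈ -0.69533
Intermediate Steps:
L = 271
q = 2217 (q = 829 + 1388 = 2217)
(-2500 + q)/((13*(13 - 1*5) + 32) + L) = (-2500 + 2217)/((13*(13 - 1*5) + 32) + 271) = -283/((13*(13 - 5) + 32) + 271) = -283/((13*8 + 32) + 271) = -283/((104 + 32) + 271) = -283/(136 + 271) = -283/407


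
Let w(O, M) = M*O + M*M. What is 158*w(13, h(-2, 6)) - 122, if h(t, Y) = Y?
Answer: 17890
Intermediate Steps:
w(O, M) = M² + M*O (w(O, M) = M*O + M² = M² + M*O)
158*w(13, h(-2, 6)) - 122 = 158*(6*(6 + 13)) - 122 = 158*(6*19) - 122 = 158*114 - 122 = 18012 - 122 = 17890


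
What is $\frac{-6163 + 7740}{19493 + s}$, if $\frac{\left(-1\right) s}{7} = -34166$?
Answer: $\frac{1577}{258655} \approx 0.0060969$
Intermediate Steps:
$s = 239162$ ($s = \left(-7\right) \left(-34166\right) = 239162$)
$\frac{-6163 + 7740}{19493 + s} = \frac{-6163 + 7740}{19493 + 239162} = \frac{1577}{258655}$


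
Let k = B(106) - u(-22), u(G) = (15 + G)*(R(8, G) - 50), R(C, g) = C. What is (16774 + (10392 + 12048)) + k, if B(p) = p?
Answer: 39026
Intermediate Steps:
u(G) = -630 - 42*G (u(G) = (15 + G)*(8 - 50) = (15 + G)*(-42) = -630 - 42*G)
k = -188 (k = 106 - (-630 - 42*(-22)) = 106 - (-630 + 924) = 106 - 1*294 = 106 - 294 = -188)
(16774 + (10392 + 12048)) + k = (16774 + (10392 + 12048)) - 188 = (16774 + 22440) - 188 = 39214 - 188 = 39026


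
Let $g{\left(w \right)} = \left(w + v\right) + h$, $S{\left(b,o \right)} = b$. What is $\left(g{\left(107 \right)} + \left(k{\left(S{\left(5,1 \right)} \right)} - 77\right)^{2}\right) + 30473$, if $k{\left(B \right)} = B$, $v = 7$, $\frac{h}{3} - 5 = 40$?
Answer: $35906$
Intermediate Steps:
$h = 135$ ($h = 15 + 3 \cdot 40 = 15 + 120 = 135$)
$g{\left(w \right)} = 142 + w$ ($g{\left(w \right)} = \left(w + 7\right) + 135 = \left(7 + w\right) + 135 = 142 + w$)
$\left(g{\left(107 \right)} + \left(k{\left(S{\left(5,1 \right)} \right)} - 77\right)^{2}\right) + 30473 = \left(\left(142 + 107\right) + \left(5 - 77\right)^{2}\right) + 30473 = \left(249 + \left(-72\right)^{2}\right) + 30473 = \left(249 + 5184\right) + 30473 = 5433 + 30473 = 35906$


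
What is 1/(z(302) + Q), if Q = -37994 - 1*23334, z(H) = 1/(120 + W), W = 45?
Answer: -165/10119119 ≈ -1.6306e-5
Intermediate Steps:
z(H) = 1/165 (z(H) = 1/(120 + 45) = 1/165)
Q = -61328 (Q = -37994 - 23334 = -61328)
1/(z(302) + Q) = 1/(1/165 - 61328) = 1/(-10119119/165) = -165/10119119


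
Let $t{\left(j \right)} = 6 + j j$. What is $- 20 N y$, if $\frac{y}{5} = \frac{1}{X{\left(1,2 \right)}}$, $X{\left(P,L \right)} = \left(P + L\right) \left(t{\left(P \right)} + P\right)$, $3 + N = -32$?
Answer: $\frac{875}{6} \approx 145.83$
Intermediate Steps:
$t{\left(j \right)} = 6 + j^{2}$
$N = -35$ ($N = -3 - 32 = -35$)
$X{\left(P,L \right)} = \left(L + P\right) \left(6 + P + P^{2}\right)$ ($X{\left(P,L \right)} = \left(P + L\right) \left(\left(6 + P^{2}\right) + P\right) = \left(L + P\right) \left(6 + P + P^{2}\right)$)
$y = \frac{5}{24}$ ($y = \frac{5}{1^{2} + 2 \cdot 1 + 2 \left(6 + 1^{2}\right) + 1 \left(6 + 1^{2}\right)} = \frac{5}{1 + 2 + 2 \left(6 + 1\right) + 1 \left(6 + 1\right)} = \frac{5}{1 + 2 + 2 \cdot 7 + 1 \cdot 7} = \frac{5}{1 + 2 + 14 + 7} = \frac{5}{24} \approx 0.20833$)
$- 20 N y = \left(-20\right) \left(-35\right) \frac{5}{24} = 700 \cdot \frac{5}{24} = \frac{875}{6}$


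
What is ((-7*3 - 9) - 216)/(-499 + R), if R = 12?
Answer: 246/487 ≈ 0.50513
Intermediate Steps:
((-7*3 - 9) - 216)/(-499 + R) = ((-7*3 - 9) - 216)/(-499 + 12) = ((-21 - 9) - 216)/(-487) = (-30 - 216)*(-1/487) = -246*(-1/487) = 246/487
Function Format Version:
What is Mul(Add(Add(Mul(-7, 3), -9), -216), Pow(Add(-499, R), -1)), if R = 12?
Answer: Rational(246, 487) ≈ 0.50513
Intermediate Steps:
Mul(Add(Add(Mul(-7, 3), -9), -216), Pow(Add(-499, R), -1)) = Mul(Add(Add(Mul(-7, 3), -9), -216), Pow(Add(-499, 12), -1)) = Mul(Add(Add(-21, -9), -216), Pow(-487, -1)) = Mul(Add(-30, -216), Rational(-1, 487)) = Mul(-246, Rational(-1, 487)) = Rational(246, 487)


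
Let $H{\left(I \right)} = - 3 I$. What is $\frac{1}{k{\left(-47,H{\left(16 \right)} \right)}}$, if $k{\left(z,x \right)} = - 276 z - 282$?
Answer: $\frac{1}{12690} \approx 7.8802 \cdot 10^{-5}$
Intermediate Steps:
$k{\left(z,x \right)} = -282 - 276 z$
$\frac{1}{k{\left(-47,H{\left(16 \right)} \right)}} = \frac{1}{-282 - -12972} = \frac{1}{-282 + 12972} = \frac{1}{12690}$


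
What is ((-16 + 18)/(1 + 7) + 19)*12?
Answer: 231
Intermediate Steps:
((-16 + 18)/(1 + 7) + 19)*12 = (2/8 + 19)*12 = (2*(1/8) + 19)*12 = (1/4 + 19)*12 = (77/4)*12 = 231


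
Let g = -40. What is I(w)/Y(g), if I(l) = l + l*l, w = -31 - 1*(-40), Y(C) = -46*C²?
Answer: -9/7360 ≈ -0.0012228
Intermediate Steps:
w = 9 (w = -31 + 40 = 9)
I(l) = l + l²
I(w)/Y(g) = (9*(1 + 9))/((-46*(-40)²)) = (9*10)/((-46*1600)) = 90/(-73600) = 90*(-1/73600) = -9/7360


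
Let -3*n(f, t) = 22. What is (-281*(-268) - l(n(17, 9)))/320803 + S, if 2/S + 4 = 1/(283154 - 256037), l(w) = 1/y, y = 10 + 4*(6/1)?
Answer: -313820008711/1183082326034 ≈ -0.26526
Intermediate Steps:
n(f, t) = -22/3 (n(f, t) = -⅓*22 = -22/3)
y = 34 (y = 10 + 4*(6*1) = 10 + 4*6 = 10 + 24 = 34)
l(w) = 1/34
S = -54234/108467 (S = 2/(-4 + 1/(283154 - 256037)) = 2/(-4 + 1/27117) = 2/(-108467/27117) = 2*(-27117/108467) = -54234/108467 ≈ -0.50000)
(-281*(-268) - l(n(17, 9)))/320803 + S = (-281*(-268) - 1*1/34)/320803 - 54234/108467 = (75308 - 1/34)*(1/320803) - 54234/108467 = (2560471/34)*(1/320803) - 54234/108467 = 2560471/10907302 - 54234/108467 = -313820008711/1183082326034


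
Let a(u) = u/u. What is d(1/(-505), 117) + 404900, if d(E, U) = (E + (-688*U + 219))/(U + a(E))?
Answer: 12043725557/29795 ≈ 4.0422e+5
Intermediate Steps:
a(u) = 1
d(E, U) = (219 + E - 688*U)/(1 + U) (d(E, U) = (E + (-688*U + 219))/(U + 1) = (E + (219 - 688*U))/(1 + U) = (219 + E - 688*U)/(1 + U))
d(1/(-505), 117) + 404900 = (219 + 1/(-505) - 688*117)/(1 + 117) + 404900 = (219 - 1/505 - 80496)/118 + 404900 = (1/118)*(-40539886/505) + 404900 = -20269943/29795 + 404900 = 12043725557/29795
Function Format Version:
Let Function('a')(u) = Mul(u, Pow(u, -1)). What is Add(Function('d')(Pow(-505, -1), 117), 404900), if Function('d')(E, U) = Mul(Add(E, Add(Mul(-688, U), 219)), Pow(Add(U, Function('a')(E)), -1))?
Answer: Rational(12043725557, 29795) ≈ 4.0422e+5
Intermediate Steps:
Function('a')(u) = 1
Function('d')(E, U) = Mul(Pow(Add(1, U), -1), Add(219, E, Mul(-688, U))) (Function('d')(E, U) = Mul(Add(E, Add(Mul(-688, U), 219)), Pow(Add(U, 1), -1)) = Mul(Add(E, Add(219, Mul(-688, U))), Pow(Add(1, U), -1)) = Mul(Add(219, E, Mul(-688, U)), Pow(Add(1, U), -1)) = Mul(Pow(Add(1, U), -1), Add(219, E, Mul(-688, U))))
Add(Function('d')(Pow(-505, -1), 117), 404900) = Add(Mul(Pow(Add(1, 117), -1), Add(219, Pow(-505, -1), Mul(-688, 117))), 404900) = Add(Mul(Pow(118, -1), Add(219, Rational(-1, 505), -80496)), 404900) = Add(Mul(Rational(1, 118), Rational(-40539886, 505)), 404900) = Add(Rational(-20269943, 29795), 404900) = Rational(12043725557, 29795)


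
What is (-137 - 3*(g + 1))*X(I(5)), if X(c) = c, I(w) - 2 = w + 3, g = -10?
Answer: -1100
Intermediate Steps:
I(w) = 5 + w (I(w) = 2 + (w + 3) = 2 + (3 + w) = 5 + w)
(-137 - 3*(g + 1))*X(I(5)) = (-137 - 3*(-10 + 1))*(5 + 5) = (-137 - 3*(-9))*10 = (-137 + 27)*10 = -110*10 = -1100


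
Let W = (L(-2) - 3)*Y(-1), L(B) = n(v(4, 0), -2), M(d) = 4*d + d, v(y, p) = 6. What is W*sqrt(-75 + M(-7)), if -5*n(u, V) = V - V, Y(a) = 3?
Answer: -9*I*sqrt(110) ≈ -94.393*I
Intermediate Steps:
M(d) = 5*d
n(u, V) = 0 (n(u, V) = -(V - V)/5 = -1/5*0 = 0)
L(B) = 0
W = -9 (W = (0 - 3)*3 = -3*3 = -9)
W*sqrt(-75 + M(-7)) = -9*sqrt(-75 + 5*(-7)) = -9*sqrt(-75 - 35) = -9*I*sqrt(110)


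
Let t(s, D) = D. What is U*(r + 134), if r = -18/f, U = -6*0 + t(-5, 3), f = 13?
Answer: 5172/13 ≈ 397.85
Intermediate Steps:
U = 3 (U = -6*0 + 3 = 0 + 3 = 3)
r = -18/13 ≈ -1.3846
U*(r + 134) = 3*(-18/13 + 134) = 3*(1724/13) = 5172/13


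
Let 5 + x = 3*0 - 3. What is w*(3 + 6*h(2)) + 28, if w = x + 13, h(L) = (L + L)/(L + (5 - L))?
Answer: 67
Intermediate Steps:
h(L) = 2*L/5 (h(L) = (2*L)/5 = (2*L)*(⅕) = 2*L/5)
x = -8 (x = -5 + (3*0 - 3) = -5 + (0 - 3) = -5 - 3 = -8)
w = 5 (w = -8 + 13 = 5)
w*(3 + 6*h(2)) + 28 = 5*(3 + 6*((⅖)*2)) + 28 = 5*(3 + 6*(⅘)) + 28 = 5*(3 + 24/5) + 28 = 5*(39/5) + 28 = 39 + 28 = 67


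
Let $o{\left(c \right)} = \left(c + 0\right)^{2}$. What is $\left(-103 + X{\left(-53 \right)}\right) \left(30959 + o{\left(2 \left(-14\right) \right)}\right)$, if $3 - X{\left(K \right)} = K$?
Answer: $-1491921$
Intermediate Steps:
$X{\left(K \right)} = 3 - K$
$o{\left(c \right)} = c^{2}$
$\left(-103 + X{\left(-53 \right)}\right) \left(30959 + o{\left(2 \left(-14\right) \right)}\right) = \left(-103 + \left(3 - -53\right)\right) \left(30959 + \left(2 \left(-14\right)\right)^{2}\right) = \left(-103 + \left(3 + 53\right)\right) \left(30959 + \left(-28\right)^{2}\right) = \left(-103 + 56\right) \left(30959 + 784\right) = \left(-47\right) 31743 = -1491921$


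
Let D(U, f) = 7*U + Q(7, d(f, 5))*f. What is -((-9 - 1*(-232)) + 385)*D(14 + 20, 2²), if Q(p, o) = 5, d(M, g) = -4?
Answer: -156864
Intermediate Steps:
D(U, f) = 5*f + 7*U (D(U, f) = 7*U + 5*f = 5*f + 7*U)
-((-9 - 1*(-232)) + 385)*D(14 + 20, 2²) = -((-9 - 1*(-232)) + 385)*(5*2² + 7*(14 + 20)) = -((-9 + 232) + 385)*(5*4 + 7*34) = -(223 + 385)*(20 + 238) = -608*258 = -1*156864 = -156864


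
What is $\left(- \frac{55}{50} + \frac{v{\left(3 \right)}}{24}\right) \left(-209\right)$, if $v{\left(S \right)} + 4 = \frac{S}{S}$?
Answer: $\frac{10241}{40} \approx 256.02$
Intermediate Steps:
$v{\left(S \right)} = -3$ ($v{\left(S \right)} = -4 + \frac{S}{S} = -4 + 1 = -3$)
$\left(- \frac{55}{50} + \frac{v{\left(3 \right)}}{24}\right) \left(-209\right) = \left(- \frac{55}{50} - \frac{3}{24}\right) \left(-209\right) = \left(\left(-55\right) \frac{1}{50} - \frac{1}{8}\right) \left(-209\right) = \left(- \frac{11}{10} - \frac{1}{8}\right) \left(-209\right) = \left(- \frac{49}{40}\right) \left(-209\right) = \frac{10241}{40}$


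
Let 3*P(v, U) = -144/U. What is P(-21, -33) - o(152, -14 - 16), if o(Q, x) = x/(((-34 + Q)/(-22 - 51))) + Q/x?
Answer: -117191/9735 ≈ -12.038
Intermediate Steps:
o(Q, x) = Q/x + x/(34/73 - Q/73) (o(Q, x) = x/(((-34 + Q)/(-73))) + Q/x = x/(((-34 + Q)*(-1/73))) + Q/x = x/(34/73 - Q/73) + Q/x = Q/x + x/(34/73 - Q/73))
P(v, U) = -48/U (P(v, U) = (-144/U)/3 = -48/U)
P(-21, -33) - o(152, -14 - 16) = -48/(-33) - (152² - 73*(-14 - 16)² - 34*152)/((-14 - 16)*(-34 + 152)) = -48*(-1/33) - (23104 - 73*(-30)² - 5168)/((-30)*118) = 16/11 - (-1)*(23104 - 73*900 - 5168)/(30*118) = 16/11 - (-1)*(23104 - 65700 - 5168)/(30*118) = 16/11 - (-1)*(-47764)/(30*118) = 16/11 - 1*11941/885 = 16/11 - 11941/885 = -117191/9735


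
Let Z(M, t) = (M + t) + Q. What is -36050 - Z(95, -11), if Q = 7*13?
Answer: -36225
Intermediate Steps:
Q = 91
Z(M, t) = 91 + M + t (Z(M, t) = (M + t) + 91 = 91 + M + t)
-36050 - Z(95, -11) = -36050 - (91 + 95 - 11) = -36050 - 1*175 = -36050 - 175 = -36225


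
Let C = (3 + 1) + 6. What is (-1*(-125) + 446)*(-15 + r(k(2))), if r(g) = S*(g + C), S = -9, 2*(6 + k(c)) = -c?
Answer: -23982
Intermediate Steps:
C = 10 (C = 4 + 6 = 10)
k(c) = -6 - c/2 (k(c) = -6 + (-c)/2 = -6 - c/2)
r(g) = -90 - 9*g (r(g) = -9*(g + 10) = -9*(10 + g) = -90 - 9*g)
(-1*(-125) + 446)*(-15 + r(k(2))) = (-1*(-125) + 446)*(-15 + (-90 - 9*(-6 - ½*2))) = (125 + 446)*(-15 + (-90 - 9*(-6 - 1))) = 571*(-15 + (-90 - 9*(-7))) = 571*(-15 + (-90 + 63)) = 571*(-15 - 27) = 571*(-42) = -23982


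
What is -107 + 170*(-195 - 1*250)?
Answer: -75757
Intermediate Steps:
-107 + 170*(-195 - 1*250) = -107 + 170*(-195 - 250) = -107 + 170*(-445) = -107 - 75650 = -75757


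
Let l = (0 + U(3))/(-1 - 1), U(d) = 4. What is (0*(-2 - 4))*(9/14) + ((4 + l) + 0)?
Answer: 2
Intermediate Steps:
l = -2 (l = (0 + 4)/(-1 - 1) = 4/(-2) = 4*(-1/2) = -2)
(0*(-2 - 4))*(9/14) + ((4 + l) + 0) = (0*(-2 - 4))*(9/14) + ((4 - 2) + 0) = (0*(-6))*(9*(1/14)) + (2 + 0) = 0*(9/14) + 2 = 0 + 2 = 2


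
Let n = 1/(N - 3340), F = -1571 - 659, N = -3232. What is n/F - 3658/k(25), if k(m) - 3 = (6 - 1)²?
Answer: -13402509613/102588920 ≈ -130.64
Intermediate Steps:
F = -2230
k(m) = 28 (k(m) = 3 + (6 - 1)² = 3 + 5² = 3 + 25 = 28)
n = -1/6572 (n = 1/(-3232 - 3340) = 1/(-6572) = -1/6572 ≈ -0.00015216)
n/F - 3658/k(25) = -1/6572/(-2230) - 3658/28 = -1/6572*(-1/2230) - 3658*1/28 = 1/14655560 - 1829/14 = -13402509613/102588920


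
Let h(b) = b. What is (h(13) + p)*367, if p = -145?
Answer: -48444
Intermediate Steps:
(h(13) + p)*367 = (13 - 145)*367 = -132*367 = -48444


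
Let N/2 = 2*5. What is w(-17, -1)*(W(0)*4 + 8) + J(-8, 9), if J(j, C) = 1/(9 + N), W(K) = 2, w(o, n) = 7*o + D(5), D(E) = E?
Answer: -52895/29 ≈ -1824.0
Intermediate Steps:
w(o, n) = 5 + 7*o (w(o, n) = 7*o + 5 = 5 + 7*o)
N = 20 (N = 2*(2*5) = 2*10 = 20)
J(j, C) = 1/29 (J(j, C) = 1/(9 + 20) = 1/29)
w(-17, -1)*(W(0)*4 + 8) + J(-8, 9) = (5 + 7*(-17))*(2*4 + 8) + 1/29 = (5 - 119)*(8 + 8) + 1/29 = -114*16 + 1/29 = -1824 + 1/29 = -52895/29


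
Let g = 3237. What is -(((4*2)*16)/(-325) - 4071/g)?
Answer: 44549/26975 ≈ 1.6515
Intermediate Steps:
-(((4*2)*16)/(-325) - 4071/g) = -(((4*2)*16)/(-325) - 4071/3237) = -((8*16)*(-1/325) - 4071*1/3237) = -(128*(-1/325) - 1357/1079) = -(-128/325 - 1357/1079) = -1*(-44549/26975) = 44549/26975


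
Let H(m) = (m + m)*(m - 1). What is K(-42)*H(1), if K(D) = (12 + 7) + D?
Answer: 0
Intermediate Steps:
H(m) = 2*m*(-1 + m) (H(m) = (2*m)*(-1 + m) = 2*m*(-1 + m))
K(D) = 19 + D
K(-42)*H(1) = (19 - 42)*(2*1*(-1 + 1)) = -46*0 = -23*0 = 0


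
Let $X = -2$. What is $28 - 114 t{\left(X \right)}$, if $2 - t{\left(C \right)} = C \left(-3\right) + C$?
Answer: $256$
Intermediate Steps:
$t{\left(C \right)} = 2 + 2 C$ ($t{\left(C \right)} = 2 - \left(C \left(-3\right) + C\right) = 2 - \left(- 3 C + C\right) = 2 - - 2 C = 2 + 2 C$)
$28 - 114 t{\left(X \right)} = 28 - 114 \left(2 + 2 \left(-2\right)\right) = 28 - 114 \left(2 - 4\right) = 28 - -228 = 28 + 228 = 256$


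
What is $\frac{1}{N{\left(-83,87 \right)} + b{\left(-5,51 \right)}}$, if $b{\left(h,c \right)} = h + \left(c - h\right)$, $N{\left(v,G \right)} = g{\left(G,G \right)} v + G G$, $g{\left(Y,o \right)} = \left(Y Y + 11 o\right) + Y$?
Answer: $- \frac{1}{707259} \approx -1.4139 \cdot 10^{-6}$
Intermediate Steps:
$g{\left(Y,o \right)} = Y + Y^{2} + 11 o$ ($g{\left(Y,o \right)} = \left(Y^{2} + 11 o\right) + Y = Y + Y^{2} + 11 o$)
$N{\left(v,G \right)} = G^{2} + v \left(G^{2} + 12 G\right)$ ($N{\left(v,G \right)} = \left(G + G^{2} + 11 G\right) v + G G = \left(G^{2} + 12 G\right) v + G^{2} = v \left(G^{2} + 12 G\right) + G^{2} = G^{2} + v \left(G^{2} + 12 G\right)$)
$b{\left(h,c \right)} = c$
$\frac{1}{N{\left(-83,87 \right)} + b{\left(-5,51 \right)}} = \frac{1}{87 \left(87 - 83 \left(12 + 87\right)\right) + 51} = \frac{1}{87 \left(87 - 8217\right) + 51} = \frac{1}{87 \left(-8130\right) + 51} = \frac{1}{-707310 + 51} = \frac{1}{-707259} = - \frac{1}{707259}$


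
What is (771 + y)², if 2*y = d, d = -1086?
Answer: 51984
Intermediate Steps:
y = -543 (y = (½)*(-1086) = -543)
(771 + y)² = (771 - 543)² = 228² = 51984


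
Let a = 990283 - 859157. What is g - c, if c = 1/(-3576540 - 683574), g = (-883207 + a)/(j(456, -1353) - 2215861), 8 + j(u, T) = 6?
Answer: 118664926411/349623295866 ≈ 0.33941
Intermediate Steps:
j(u, T) = -2 (j(u, T) = -8 + 6 = -2)
a = 131126
g = 752081/2215863 (g = (-883207 + 131126)/(-2 - 2215861) = -752081/(-2215863) = -752081*(-1/2215863) = 752081/2215863 ≈ 0.33941)
c = -1/4260114 (c = 1/(-4260114) = -1/4260114 ≈ -2.3474e-7)
g - c = 752081/2215863 - 1*(-1/4260114) = 752081/2215863 + 1/4260114 = 118664926411/349623295866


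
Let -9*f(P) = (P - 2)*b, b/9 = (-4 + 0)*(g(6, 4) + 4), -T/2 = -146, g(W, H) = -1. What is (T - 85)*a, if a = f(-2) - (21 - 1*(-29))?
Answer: -20286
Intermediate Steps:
T = 292 (T = -2*(-146) = 292)
b = -108 (b = 9*((-4 + 0)*(-1 + 4)) = 9*(-4*3) = 9*(-12) = -108)
f(P) = -24 + 12*P (f(P) = -(P - 2)*(-108)/9 = -(-2 + P)*(-108)/9 = -(216 - 108*P)/9 = -24 + 12*P)
a = -98 (a = (-24 + 12*(-2)) - (21 - 1*(-29)) = (-24 - 24) - (21 + 29) = -48 - 1*50 = -48 - 50 = -98)
(T - 85)*a = (292 - 85)*(-98) = 207*(-98) = -20286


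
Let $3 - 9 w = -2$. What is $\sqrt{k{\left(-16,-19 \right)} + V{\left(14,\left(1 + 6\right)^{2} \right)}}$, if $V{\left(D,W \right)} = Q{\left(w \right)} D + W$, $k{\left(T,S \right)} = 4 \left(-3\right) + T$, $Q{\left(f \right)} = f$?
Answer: $\frac{\sqrt{259}}{3} \approx 5.3645$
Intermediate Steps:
$w = \frac{5}{9}$ ($w = \frac{1}{3} - - \frac{2}{9} = \frac{1}{3} + \frac{2}{9} = \frac{5}{9} \approx 0.55556$)
$k{\left(T,S \right)} = -12 + T$
$V{\left(D,W \right)} = W + \frac{5 D}{9}$ ($V{\left(D,W \right)} = \frac{5 D}{9} + W = W + \frac{5 D}{9}$)
$\sqrt{k{\left(-16,-19 \right)} + V{\left(14,\left(1 + 6\right)^{2} \right)}} = \sqrt{\left(-12 - 16\right) + \left(\left(1 + 6\right)^{2} + \frac{5}{9} \cdot 14\right)} = \sqrt{-28 + \left(7^{2} + \frac{70}{9}\right)} = \sqrt{-28 + \left(49 + \frac{70}{9}\right)} = \sqrt{-28 + \frac{511}{9}} = \sqrt{\frac{259}{9}} = \frac{\sqrt{259}}{3}$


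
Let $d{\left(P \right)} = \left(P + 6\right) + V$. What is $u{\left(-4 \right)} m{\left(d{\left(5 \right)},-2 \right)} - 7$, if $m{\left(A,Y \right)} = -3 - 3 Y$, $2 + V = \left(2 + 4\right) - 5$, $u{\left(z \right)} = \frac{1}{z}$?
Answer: $- \frac{31}{4} \approx -7.75$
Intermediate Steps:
$V = -1$ ($V = -2 + \left(\left(2 + 4\right) - 5\right) = -2 + \left(6 - 5\right) = -2 + 1 = -1$)
$d{\left(P \right)} = 5 + P$ ($d{\left(P \right)} = \left(P + 6\right) - 1 = \left(6 + P\right) - 1 = 5 + P$)
$u{\left(-4 \right)} m{\left(d{\left(5 \right)},-2 \right)} - 7 = \frac{-3 - -6}{-4} - 7 = - \frac{-3 + 6}{4} - 7 = \left(- \frac{1}{4}\right) 3 - 7 = - \frac{3}{4} - 7 = - \frac{31}{4}$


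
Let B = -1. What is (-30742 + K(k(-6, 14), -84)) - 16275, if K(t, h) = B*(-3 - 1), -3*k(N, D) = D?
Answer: -47013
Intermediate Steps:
k(N, D) = -D/3
K(t, h) = 4 (K(t, h) = -(-3 - 1) = -1*(-4) = 4)
(-30742 + K(k(-6, 14), -84)) - 16275 = (-30742 + 4) - 16275 = -30738 - 16275 = -47013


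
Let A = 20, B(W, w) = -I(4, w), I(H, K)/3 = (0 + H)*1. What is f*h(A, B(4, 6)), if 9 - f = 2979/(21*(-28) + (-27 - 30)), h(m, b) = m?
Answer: 11712/43 ≈ 272.37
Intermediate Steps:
I(H, K) = 3*H (I(H, K) = 3*((0 + H)*1) = 3*(H*1) = 3*H)
B(W, w) = -12 (B(W, w) = -3*4 = -1*12 = -12)
f = 2928/215 (f = 9 - 2979/(21*(-28) + (-27 - 30)) = 9 - 2979/(-588 - 57) = 9 - 2979/(-645) = 9 - 2979*(-1)/645 = 9 - 1*(-993/215) = 9 + 993/215 = 2928/215 ≈ 13.619)
f*h(A, B(4, 6)) = (2928/215)*20 = 11712/43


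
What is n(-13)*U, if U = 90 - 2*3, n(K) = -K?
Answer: 1092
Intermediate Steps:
U = 84 (U = 90 - 6 = 84)
n(-13)*U = -1*(-13)*84 = 13*84 = 1092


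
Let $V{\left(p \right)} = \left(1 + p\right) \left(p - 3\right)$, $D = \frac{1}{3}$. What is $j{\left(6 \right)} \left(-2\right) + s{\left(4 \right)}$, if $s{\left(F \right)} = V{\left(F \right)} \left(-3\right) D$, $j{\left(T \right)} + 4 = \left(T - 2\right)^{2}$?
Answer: $-29$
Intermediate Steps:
$D = \frac{1}{3} \approx 0.33333$
$V{\left(p \right)} = \left(1 + p\right) \left(-3 + p\right)$
$j{\left(T \right)} = -4 + \left(-2 + T\right)^{2}$ ($j{\left(T \right)} = -4 + \left(T - 2\right)^{2} = -4 + \left(-2 + T\right)^{2}$)
$s{\left(F \right)} = 3 - F^{2} + 2 F$ ($s{\left(F \right)} = \left(-3 + F^{2} - 2 F\right) \left(-3\right) \frac{1}{3} = \left(9 - 3 F^{2} + 6 F\right) \frac{1}{3} = 3 - F^{2} + 2 F$)
$j{\left(6 \right)} \left(-2\right) + s{\left(4 \right)} = 6 \left(-4 + 6\right) \left(-2\right) + \left(3 - 4^{2} + 2 \cdot 4\right) = 6 \cdot 2 \left(-2\right) + \left(3 - 16 + 8\right) = 12 \left(-2\right) + \left(3 - 16 + 8\right) = -24 - 5 = -29$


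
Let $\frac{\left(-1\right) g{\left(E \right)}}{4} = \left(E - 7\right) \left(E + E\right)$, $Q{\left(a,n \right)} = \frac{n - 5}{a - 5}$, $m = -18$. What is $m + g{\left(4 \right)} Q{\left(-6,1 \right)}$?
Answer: $\frac{186}{11} \approx 16.909$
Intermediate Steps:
$Q{\left(a,n \right)} = \frac{-5 + n}{-5 + a}$
$g{\left(E \right)} = - 8 E \left(-7 + E\right)$ ($g{\left(E \right)} = - 4 \left(E - 7\right) \left(E + E\right) = - 4 \left(-7 + E\right) 2 E = - 4 \cdot 2 E \left(-7 + E\right) = - 8 E \left(-7 + E\right)$)
$m + g{\left(4 \right)} Q{\left(-6,1 \right)} = -18 + 8 \cdot 4 \left(7 - 4\right) \frac{-5 + 1}{-5 - 6} = -18 + 8 \cdot 4 \left(7 - 4\right) \frac{1}{-11} \left(-4\right) = -18 + 8 \cdot 4 \cdot 3 \left(\left(- \frac{1}{11}\right) \left(-4\right)\right) = -18 + 96 \cdot \frac{4}{11} = -18 + \frac{384}{11} = \frac{186}{11}$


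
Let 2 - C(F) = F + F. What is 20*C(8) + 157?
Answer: -123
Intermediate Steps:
C(F) = 2 - 2*F (C(F) = 2 - (F + F) = 2 - 2*F)
20*C(8) + 157 = 20*(2 - 2*8) + 157 = 20*(2 - 16) + 157 = 20*(-14) + 157 = -280 + 157 = -123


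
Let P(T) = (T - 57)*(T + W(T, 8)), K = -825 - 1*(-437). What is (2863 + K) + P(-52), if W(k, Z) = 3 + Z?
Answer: 6944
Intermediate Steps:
K = -388 (K = -825 + 437 = -388)
P(T) = (-57 + T)*(11 + T) (P(T) = (T - 57)*(T + (3 + 8)) = (-57 + T)*(T + 11) = (-57 + T)*(11 + T))
(2863 + K) + P(-52) = (2863 - 388) + (-627 + (-52)² - 46*(-52)) = 2475 + (-627 + 2704 + 2392) = 2475 + 4469 = 6944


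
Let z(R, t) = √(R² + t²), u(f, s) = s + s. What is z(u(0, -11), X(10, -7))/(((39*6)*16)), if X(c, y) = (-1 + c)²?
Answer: √7045/3744 ≈ 0.022418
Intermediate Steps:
u(f, s) = 2*s
z(u(0, -11), X(10, -7))/(((39*6)*16)) = √((2*(-11))² + ((-1 + 10)²)²)/(((39*6)*16)) = √((-22)² + (9²)²)/((234*16)) = √(484 + 81²)/3744 = √(484 + 6561)*(1/3744) = √7045*(1/3744) = √7045/3744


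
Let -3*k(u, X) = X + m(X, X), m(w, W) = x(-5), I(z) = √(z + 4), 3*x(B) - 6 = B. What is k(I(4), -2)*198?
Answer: 110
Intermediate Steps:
x(B) = 2 + B/3
I(z) = √(4 + z)
m(w, W) = ⅓ (m(w, W) = 2 + (⅓)*(-5) = 2 - 5/3 = ⅓)
k(u, X) = -⅑ - X/3 (k(u, X) = -(X + ⅓)/3 = -(⅓ + X)/3 = -⅑ - X/3)
k(I(4), -2)*198 = (-⅑ - ⅓*(-2))*198 = (-⅑ + ⅔)*198 = (5/9)*198 = 110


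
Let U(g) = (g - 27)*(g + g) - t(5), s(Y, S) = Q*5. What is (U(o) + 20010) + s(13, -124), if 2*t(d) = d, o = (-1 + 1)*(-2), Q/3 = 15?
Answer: 40465/2 ≈ 20233.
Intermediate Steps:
Q = 45 (Q = 3*15 = 45)
o = 0 (o = 0*(-2) = 0)
s(Y, S) = 225 (s(Y, S) = 45*5 = 225)
t(d) = d/2
U(g) = -5/2 + 2*g*(-27 + g) (U(g) = (g - 27)*(g + g) - 5/2 = (-27 + g)*(2*g) - 1*5/2 = 2*g*(-27 + g) - 5/2 = -5/2 + 2*g*(-27 + g))
(U(o) + 20010) + s(13, -124) = ((-5/2 - 54*0 + 2*0²) + 20010) + 225 = ((-5/2 + 0 + 2*0) + 20010) + 225 = ((-5/2 + 0 + 0) + 20010) + 225 = (-5/2 + 20010) + 225 = 40015/2 + 225 = 40465/2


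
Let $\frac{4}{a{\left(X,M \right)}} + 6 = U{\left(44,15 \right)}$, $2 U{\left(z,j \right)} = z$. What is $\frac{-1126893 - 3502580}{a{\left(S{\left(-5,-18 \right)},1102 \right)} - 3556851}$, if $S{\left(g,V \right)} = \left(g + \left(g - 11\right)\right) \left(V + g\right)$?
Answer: $\frac{18517892}{14227403} \approx 1.3016$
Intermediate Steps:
$U{\left(z,j \right)} = \frac{z}{2}$
$S{\left(g,V \right)} = \left(-11 + 2 g\right) \left(V + g\right)$ ($S{\left(g,V \right)} = \left(g + \left(-11 + g\right)\right) \left(V + g\right) = \left(-11 + 2 g\right) \left(V + g\right)$)
$a{\left(X,M \right)} = \frac{1}{4}$ ($a{\left(X,M \right)} = \frac{4}{-6 + \frac{1}{2} \cdot 44} = \frac{4}{-6 + 22} = \frac{4}{16} = 4 \cdot \frac{1}{16} = \frac{1}{4}$)
$\frac{-1126893 - 3502580}{a{\left(S{\left(-5,-18 \right)},1102 \right)} - 3556851} = \frac{-1126893 - 3502580}{\frac{1}{4} - 3556851} = - \frac{4629473}{- \frac{14227403}{4}} = \left(-4629473\right) \left(- \frac{4}{14227403}\right) = \frac{18517892}{14227403}$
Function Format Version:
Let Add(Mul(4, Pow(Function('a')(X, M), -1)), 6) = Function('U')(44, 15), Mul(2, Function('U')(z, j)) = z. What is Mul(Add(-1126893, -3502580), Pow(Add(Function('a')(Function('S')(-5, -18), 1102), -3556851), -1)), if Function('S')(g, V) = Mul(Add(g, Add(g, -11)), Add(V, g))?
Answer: Rational(18517892, 14227403) ≈ 1.3016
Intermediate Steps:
Function('U')(z, j) = Mul(Rational(1, 2), z)
Function('S')(g, V) = Mul(Add(-11, Mul(2, g)), Add(V, g)) (Function('S')(g, V) = Mul(Add(g, Add(-11, g)), Add(V, g)) = Mul(Add(-11, Mul(2, g)), Add(V, g)))
Function('a')(X, M) = Rational(1, 4) (Function('a')(X, M) = Mul(4, Pow(Add(-6, Mul(Rational(1, 2), 44)), -1)) = Mul(4, Pow(Add(-6, 22), -1)) = Mul(4, Pow(16, -1)) = Mul(4, Rational(1, 16)) = Rational(1, 4))
Mul(Add(-1126893, -3502580), Pow(Add(Function('a')(Function('S')(-5, -18), 1102), -3556851), -1)) = Mul(Add(-1126893, -3502580), Pow(Add(Rational(1, 4), -3556851), -1)) = Mul(-4629473, Pow(Rational(-14227403, 4), -1)) = Mul(-4629473, Rational(-4, 14227403)) = Rational(18517892, 14227403)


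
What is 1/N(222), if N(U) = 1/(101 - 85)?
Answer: 16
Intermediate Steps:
N(U) = 1/16
1/N(222) = 1/(1/16) = 16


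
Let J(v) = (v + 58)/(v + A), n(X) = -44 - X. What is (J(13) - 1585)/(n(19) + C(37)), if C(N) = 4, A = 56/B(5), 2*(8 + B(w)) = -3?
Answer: 212626/7965 ≈ 26.695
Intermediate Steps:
B(w) = -19/2 (B(w) = -8 + (½)*(-3) = -8 - 3/2 = -19/2)
A = -112/19 (A = 56/(-19/2) = 56*(-2/19) = -112/19 ≈ -5.8947)
J(v) = (58 + v)/(-112/19 + v) (J(v) = (v + 58)/(v - 112/19) = (58 + v)/(-112/19 + v))
(J(13) - 1585)/(n(19) + C(37)) = (19*(58 + 13)/(-112 + 19*13) - 1585)/((-44 - 1*19) + 4) = (19*71/(-112 + 247) - 1585)/((-44 - 19) + 4) = (19*71/135 - 1585)/(-63 + 4) = (19*(1/135)*71 - 1585)/(-59) = (1349/135 - 1585)*(-1/59) = -212626/135*(-1/59) = 212626/7965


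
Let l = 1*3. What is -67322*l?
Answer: -201966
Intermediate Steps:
l = 3
-67322*l = -67322*3 = -201966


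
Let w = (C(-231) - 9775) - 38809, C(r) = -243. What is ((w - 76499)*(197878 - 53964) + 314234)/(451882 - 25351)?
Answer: -18035851730/426531 ≈ -42285.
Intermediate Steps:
w = -48827 (w = (-243 - 9775) - 38809 = -10018 - 38809 = -48827)
((w - 76499)*(197878 - 53964) + 314234)/(451882 - 25351) = ((-48827 - 76499)*(197878 - 53964) + 314234)/(451882 - 25351) = (-125326*143914 + 314234)/426531 = (-18036165964 + 314234)*(1/426531) = -18035851730*1/426531 = -18035851730/426531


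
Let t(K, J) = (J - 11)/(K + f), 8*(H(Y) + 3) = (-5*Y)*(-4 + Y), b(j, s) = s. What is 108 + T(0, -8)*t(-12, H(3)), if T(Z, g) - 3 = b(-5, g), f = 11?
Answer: 379/8 ≈ 47.375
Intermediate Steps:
T(Z, g) = 3 + g
H(Y) = -3 - 5*Y*(-4 + Y)/8 (H(Y) = -3 + ((-5*Y)*(-4 + Y))/8 = -3 + (-5*Y*(-4 + Y))/8 = -3 - 5*Y*(-4 + Y)/8)
t(K, J) = (-11 + J)/(11 + K) (t(K, J) = (J - 11)/(K + 11) = (-11 + J)/(11 + K))
108 + T(0, -8)*t(-12, H(3)) = 108 + (3 - 8)*((-11 + (-3 - 5/8*3² + (5/2)*3))/(11 - 12)) = 108 - 5*(-11 + (-3 - 5/8*9 + 15/2))/(-1) = 108 - (-5)*(-11 + (-3 - 45/8 + 15/2)) = 108 - (-5)*(-11 - 9/8) = 108 - (-5)*(-97)/8 = 108 - 5*97/8 = 108 - 485/8 = 379/8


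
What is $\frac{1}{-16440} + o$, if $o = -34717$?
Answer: $- \frac{570747481}{16440} \approx -34717.0$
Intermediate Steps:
$\frac{1}{-16440} + o = \frac{1}{-16440} - 34717 = - \frac{1}{16440} - 34717 = - \frac{570747481}{16440}$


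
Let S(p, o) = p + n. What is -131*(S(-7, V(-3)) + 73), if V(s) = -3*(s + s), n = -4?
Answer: -8122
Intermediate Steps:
V(s) = -6*s
S(p, o) = -4 + p (S(p, o) = p - 4 = -4 + p)
-131*(S(-7, V(-3)) + 73) = -131*((-4 - 7) + 73) = -131*(-11 + 73) = -131*62 = -8122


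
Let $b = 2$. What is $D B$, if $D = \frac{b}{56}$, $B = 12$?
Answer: $\frac{3}{7} \approx 0.42857$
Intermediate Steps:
$D = \frac{1}{28}$ ($D = \frac{2}{56} = 2 \cdot \frac{1}{56} = \frac{1}{28} \approx 0.035714$)
$D B = \frac{1}{28} \cdot 12 = \frac{3}{7}$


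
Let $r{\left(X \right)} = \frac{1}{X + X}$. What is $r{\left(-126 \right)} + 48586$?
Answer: $\frac{12243671}{252} \approx 48586.0$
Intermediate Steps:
$r{\left(X \right)} = \frac{1}{2 X}$
$r{\left(-126 \right)} + 48586 = \frac{1}{2 \left(-126\right)} + 48586 = \frac{1}{2} \left(- \frac{1}{126}\right) + 48586 = - \frac{1}{252} + 48586 = \frac{12243671}{252}$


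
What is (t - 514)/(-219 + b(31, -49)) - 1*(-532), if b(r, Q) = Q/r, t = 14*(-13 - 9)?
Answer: 1831649/3419 ≈ 535.73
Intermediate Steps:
t = -308 (t = 14*(-22) = -308)
(t - 514)/(-219 + b(31, -49)) - 1*(-532) = (-308 - 514)/(-219 - 49/31) - 1*(-532) = -822/(-219 - 49*1/31) + 532 = -822/(-219 - 49/31) + 532 = -822/(-6838/31) + 532 = -822*(-31/6838) + 532 = 12741/3419 + 532 = 1831649/3419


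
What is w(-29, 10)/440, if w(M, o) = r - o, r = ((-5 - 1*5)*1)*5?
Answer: -3/22 ≈ -0.13636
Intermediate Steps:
r = -50 (r = ((-5 - 5)*1)*5 = -10*1*5 = -10*5 = -50)
w(M, o) = -50 - o
w(-29, 10)/440 = (-50 - 1*10)/440 = (-50 - 10)*(1/440) = -60*1/440 = -3/22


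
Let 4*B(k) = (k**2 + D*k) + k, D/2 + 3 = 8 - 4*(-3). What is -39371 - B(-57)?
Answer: -79369/2 ≈ -39685.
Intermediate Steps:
D = 34 (D = -6 + 2*(8 - 4*(-3)) = -6 + 2*(8 + 12) = -6 + 2*20 = -6 + 40 = 34)
B(k) = k**2/4 + 35*k/4 (B(k) = ((k**2 + 34*k) + k)/4 = (k**2 + 35*k)/4 = k**2/4 + 35*k/4)
-39371 - B(-57) = -39371 - (-57)*(35 - 57)/4 = -39371 - (-57)*(-22)/4 = -39371 - 1*627/2 = -39371 - 627/2 = -79369/2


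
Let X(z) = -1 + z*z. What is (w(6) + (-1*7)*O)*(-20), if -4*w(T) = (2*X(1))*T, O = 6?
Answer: 840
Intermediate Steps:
X(z) = -1 + z²
w(T) = 0 (w(T) = -2*(-1 + 1²)*T/4 = -2*(-1 + 1)*T/4 = -2*0*T/4 = -0*T = -¼*0 = 0)
(w(6) + (-1*7)*O)*(-20) = (0 - 1*7*6)*(-20) = (0 - 7*6)*(-20) = (0 - 42)*(-20) = -42*(-20) = 840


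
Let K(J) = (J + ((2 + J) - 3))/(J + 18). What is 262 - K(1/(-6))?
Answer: 28042/107 ≈ 262.07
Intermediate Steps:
K(J) = (-1 + 2*J)/(18 + J) (K(J) = (J + (-1 + J))/(18 + J) = (-1 + 2*J)/(18 + J))
262 - K(1/(-6)) = 262 - (-1 + 2/(-6))/(18 + 1/(-6)) = 262 - (-1 + 2*(-⅙))/(18 - ⅙) = 262 - (-1 - ⅓)/107/6 = 262 - 6*(-4)/(107*3) = 262 - 1*(-8/107) = 262 + 8/107 = 28042/107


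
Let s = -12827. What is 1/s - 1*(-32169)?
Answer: 412631762/12827 ≈ 32169.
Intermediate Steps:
1/s - 1*(-32169) = 1/(-12827) - 1*(-32169) = -1/12827 + 32169 = 412631762/12827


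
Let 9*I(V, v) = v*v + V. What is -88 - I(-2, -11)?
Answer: -911/9 ≈ -101.22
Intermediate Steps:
I(V, v) = V/9 + v²/9 (I(V, v) = (v*v + V)/9 = (v² + V)/9 = (V + v²)/9 = V/9 + v²/9)
-88 - I(-2, -11) = -88 - ((⅑)*(-2) + (⅑)*(-11)²) = -88 - (-2/9 + (⅑)*121) = -88 - (-2/9 + 121/9) = -88 - 1*119/9 = -88 - 119/9 = -911/9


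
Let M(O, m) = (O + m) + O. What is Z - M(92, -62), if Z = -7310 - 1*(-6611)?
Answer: -821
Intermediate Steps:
M(O, m) = m + 2*O
Z = -699 (Z = -7310 + 6611 = -699)
Z - M(92, -62) = -699 - (-62 + 2*92) = -699 - (-62 + 184) = -699 - 1*122 = -699 - 122 = -821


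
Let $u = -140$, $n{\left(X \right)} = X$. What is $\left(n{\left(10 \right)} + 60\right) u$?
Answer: $-9800$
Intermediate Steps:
$\left(n{\left(10 \right)} + 60\right) u = \left(10 + 60\right) \left(-140\right) = 70 \left(-140\right) = -9800$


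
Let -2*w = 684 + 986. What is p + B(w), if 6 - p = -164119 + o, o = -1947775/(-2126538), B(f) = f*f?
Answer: 1831691558525/2126538 ≈ 8.6135e+5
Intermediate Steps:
w = -835 (w = -(684 + 986)/2 = -1/2*1670 = -835)
B(f) = f**2
o = 1947775/2126538 (o = -1947775*(-1/2126538) = 1947775/2126538 ≈ 0.91594)
p = 349016101475/2126538 (p = 6 - (-164119 + 1947775/2126538) = 6 - 1*(-349003342247/2126538) = 6 + 349003342247/2126538 = 349016101475/2126538 ≈ 1.6412e+5)
p + B(w) = 349016101475/2126538 + (-835)**2 = 349016101475/2126538 + 697225 = 1831691558525/2126538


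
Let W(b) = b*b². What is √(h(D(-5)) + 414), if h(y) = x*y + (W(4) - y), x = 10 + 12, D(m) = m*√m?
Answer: √(478 - 105*I*√5) ≈ 22.478 - 5.2225*I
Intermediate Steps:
W(b) = b³
D(m) = m^(3/2)
x = 22
h(y) = 64 + 21*y (h(y) = 22*y + (4³ - y) = 22*y + (64 - y) = 64 + 21*y)
√(h(D(-5)) + 414) = √((64 + 21*(-5)^(3/2)) + 414) = √((64 + 21*(-5*I*√5)) + 414) = √((64 - 105*I*√5) + 414) = √(478 - 105*I*√5)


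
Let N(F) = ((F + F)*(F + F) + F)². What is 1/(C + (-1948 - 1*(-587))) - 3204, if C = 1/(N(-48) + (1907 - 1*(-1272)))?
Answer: -366535772811731/114399403482 ≈ -3204.0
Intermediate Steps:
N(F) = (F + 4*F²)² (N(F) = ((2*F)*(2*F) + F)² = (4*F² + F)² = (F + 4*F²)²)
C = 1/84055403 (C = 1/((-48)²*(1 + 4*(-48))² + (1907 - 1*(-1272))) = 1/(2304*(1 - 192)² + (1907 + 1272)) = 1/(2304*(-191)² + 3179) = 1/(2304*36481 + 3179) = 1/(84052224 + 3179) = 1/84055403 ≈ 1.1897e-8)
1/(C + (-1948 - 1*(-587))) - 3204 = 1/(1/84055403 + (-1948 - 1*(-587))) - 3204 = 1/(1/84055403 + (-1948 + 587)) - 3204 = 1/(1/84055403 - 1361) - 3204 = 1/(-114399403482/84055403) - 3204 = -84055403/114399403482 - 3204 = -366535772811731/114399403482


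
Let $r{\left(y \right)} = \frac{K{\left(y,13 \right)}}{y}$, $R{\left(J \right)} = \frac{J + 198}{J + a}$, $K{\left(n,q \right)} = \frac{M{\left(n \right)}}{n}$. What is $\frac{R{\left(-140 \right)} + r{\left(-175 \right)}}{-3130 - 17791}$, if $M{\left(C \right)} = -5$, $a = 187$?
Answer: $- \frac{355203}{6022632875} \approx -5.8978 \cdot 10^{-5}$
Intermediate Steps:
$K{\left(n,q \right)} = - \frac{5}{n}$
$R{\left(J \right)} = \frac{198 + J}{187 + J}$ ($R{\left(J \right)} = \frac{J + 198}{J + 187} = \frac{198 + J}{187 + J}$)
$r{\left(y \right)} = - \frac{5}{y^{2}}$ ($r{\left(y \right)} = \frac{\left(-5\right) \frac{1}{y}}{y} = - \frac{5}{y^{2}}$)
$\frac{R{\left(-140 \right)} + r{\left(-175 \right)}}{-3130 - 17791} = \frac{\frac{198 - 140}{187 - 140} - \frac{5}{30625}}{-3130 - 17791} = \frac{\frac{1}{47} \cdot 58 - \frac{1}{6125}}{-20921} = \left(\frac{1}{47} \cdot 58 - \frac{1}{6125}\right) \left(- \frac{1}{20921}\right) = \left(\frac{58}{47} - \frac{1}{6125}\right) \left(- \frac{1}{20921}\right) = \frac{355203}{287875} \left(- \frac{1}{20921}\right) = - \frac{355203}{6022632875}$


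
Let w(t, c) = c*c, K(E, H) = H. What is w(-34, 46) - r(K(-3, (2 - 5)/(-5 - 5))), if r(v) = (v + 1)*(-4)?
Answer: 10606/5 ≈ 2121.2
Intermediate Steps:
w(t, c) = c**2
r(v) = -4 - 4*v (r(v) = (1 + v)*(-4) = -4 - 4*v)
w(-34, 46) - r(K(-3, (2 - 5)/(-5 - 5))) = 46**2 - (-4 - 4*(2 - 5)/(-5 - 5)) = 2116 - (-4 - (-12)/(-10)) = 2116 - (-4 - (-12)*(-1)/10) = 2116 - (-4 - 4*3/10) = 2116 - (-4 - 6/5) = 2116 - 1*(-26/5) = 2116 + 26/5 = 10606/5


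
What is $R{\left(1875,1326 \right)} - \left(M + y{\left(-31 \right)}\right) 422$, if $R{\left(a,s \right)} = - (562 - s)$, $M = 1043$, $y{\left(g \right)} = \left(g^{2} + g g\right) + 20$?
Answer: $-1258906$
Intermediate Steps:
$y{\left(g \right)} = 20 + 2 g^{2}$ ($y{\left(g \right)} = \left(g^{2} + g^{2}\right) + 20 = 2 g^{2} + 20 = 20 + 2 g^{2}$)
$R{\left(a,s \right)} = -562 + s$
$R{\left(1875,1326 \right)} - \left(M + y{\left(-31 \right)}\right) 422 = \left(-562 + 1326\right) - \left(1043 + \left(20 + 2 \left(-31\right)^{2}\right)\right) 422 = 764 - \left(1043 + \left(20 + 2 \cdot 961\right)\right) 422 = 764 - \left(1043 + \left(20 + 1922\right)\right) 422 = 764 - \left(1043 + 1942\right) 422 = 764 - 2985 \cdot 422 = 764 - 1259670 = -1258906$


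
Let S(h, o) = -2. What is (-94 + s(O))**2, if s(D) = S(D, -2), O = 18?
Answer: 9216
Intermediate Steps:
s(D) = -2
(-94 + s(O))**2 = (-94 - 2)**2 = (-96)**2 = 9216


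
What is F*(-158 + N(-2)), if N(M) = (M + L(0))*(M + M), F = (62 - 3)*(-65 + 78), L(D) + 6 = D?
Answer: -96642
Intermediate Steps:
L(D) = -6 + D
F = 767 (F = 59*13 = 767)
N(M) = 2*M*(-6 + M) (N(M) = (M + (-6 + 0))*(M + M) = (M - 6)*(2*M) = (-6 + M)*(2*M) = 2*M*(-6 + M))
F*(-158 + N(-2)) = 767*(-158 + 2*(-2)*(-6 - 2)) = 767*(-158 + 2*(-2)*(-8)) = 767*(-158 + 32) = 767*(-126) = -96642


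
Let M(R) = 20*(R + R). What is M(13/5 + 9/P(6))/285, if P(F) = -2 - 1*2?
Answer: 14/285 ≈ 0.049123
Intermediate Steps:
P(F) = -4 (P(F) = -2 - 2 = -4)
M(R) = 40*R (M(R) = 20*(2*R) = 40*R)
M(13/5 + 9/P(6))/285 = (40*(13/5 + 9/(-4)))/285 = (40*(13*(1/5) + 9*(-1/4)))*(1/285) = (40*(13/5 - 9/4))*(1/285) = (40*(7/20))*(1/285) = 14*(1/285) = 14/285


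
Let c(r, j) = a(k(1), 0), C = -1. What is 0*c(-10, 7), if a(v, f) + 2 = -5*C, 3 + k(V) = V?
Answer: 0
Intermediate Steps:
k(V) = -3 + V
a(v, f) = 3 (a(v, f) = -2 - 5*(-1) = -2 + 5 = 3)
c(r, j) = 3
0*c(-10, 7) = 0*3 = 0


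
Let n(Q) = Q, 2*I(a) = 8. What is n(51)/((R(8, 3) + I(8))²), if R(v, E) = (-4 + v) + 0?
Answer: 51/64 ≈ 0.79688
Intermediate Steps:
R(v, E) = -4 + v
I(a) = 4 (I(a) = (½)*8 = 4)
n(51)/((R(8, 3) + I(8))²) = 51/(((-4 + 8) + 4)²) = 51/((4 + 4)²) = 51/(8²) = 51/64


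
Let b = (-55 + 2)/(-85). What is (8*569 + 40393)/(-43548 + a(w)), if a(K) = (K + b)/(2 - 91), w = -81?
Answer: -340008925/329433788 ≈ -1.0321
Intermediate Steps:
b = 53/85 (b = -53*(-1/85) = 53/85 ≈ 0.62353)
a(K) = -53/7565 - K/89 (a(K) = (K + 53/85)/(2 - 91) = (53/85 + K)/(-89) = (53/85 + K)*(-1/89) = -53/7565 - K/89)
(8*569 + 40393)/(-43548 + a(w)) = (8*569 + 40393)/(-43548 + (-53/7565 - 1/89*(-81))) = (4552 + 40393)/(-43548 + (-53/7565 + 81/89)) = 44945/(-43548 + 6832/7565) = 44945/(-329433788/7565) = 44945*(-7565/329433788) = -340008925/329433788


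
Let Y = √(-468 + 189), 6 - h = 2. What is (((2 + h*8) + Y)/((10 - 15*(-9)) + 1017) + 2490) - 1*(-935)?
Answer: 1989942/581 + 3*I*√31/1162 ≈ 3425.0 + 0.014375*I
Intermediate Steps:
h = 4 (h = 6 - 1*2 = 6 - 2 = 4)
Y = 3*I*√31 (Y = √(-279) = 3*I*√31 ≈ 16.703*I)
(((2 + h*8) + Y)/((10 - 15*(-9)) + 1017) + 2490) - 1*(-935) = (((2 + 4*8) + 3*I*√31)/((10 - 15*(-9)) + 1017) + 2490) - 1*(-935) = (((2 + 32) + 3*I*√31)/((10 + 135) + 1017) + 2490) + 935 = ((34 + 3*I*√31)/(145 + 1017) + 2490) + 935 = ((34 + 3*I*√31)/1162 + 2490) + 935 = ((34 + 3*I*√31)*(1/1162) + 2490) + 935 = ((17/581 + 3*I*√31/1162) + 2490) + 935 = (1446707/581 + 3*I*√31/1162) + 935 = 1989942/581 + 3*I*√31/1162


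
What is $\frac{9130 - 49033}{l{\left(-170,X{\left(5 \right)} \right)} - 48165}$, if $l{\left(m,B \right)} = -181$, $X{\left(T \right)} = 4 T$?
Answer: $\frac{39903}{48346} \approx 0.82536$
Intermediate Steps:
$\frac{9130 - 49033}{l{\left(-170,X{\left(5 \right)} \right)} - 48165} = \frac{9130 - 49033}{-181 - 48165} = - \frac{39903}{-48346} = \left(-39903\right) \left(- \frac{1}{48346}\right) = \frac{39903}{48346}$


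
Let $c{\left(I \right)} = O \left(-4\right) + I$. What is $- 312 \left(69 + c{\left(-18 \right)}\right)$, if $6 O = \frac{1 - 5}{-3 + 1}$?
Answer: $-15496$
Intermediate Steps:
$O = \frac{1}{3}$ ($O = \frac{\left(1 - 5\right) \frac{1}{-3 + 1}}{6} = \frac{\left(-4\right) \frac{1}{-2}}{6} = \frac{\left(-4\right) \left(- \frac{1}{2}\right)}{6} = \frac{1}{6} \cdot 2 = \frac{1}{3} \approx 0.33333$)
$c{\left(I \right)} = - \frac{4}{3} + I$ ($c{\left(I \right)} = \frac{1}{3} \left(-4\right) + I = - \frac{4}{3} + I$)
$- 312 \left(69 + c{\left(-18 \right)}\right) = - 312 \left(69 - \frac{58}{3}\right) = \left(-312\right) \frac{149}{3} = -15496$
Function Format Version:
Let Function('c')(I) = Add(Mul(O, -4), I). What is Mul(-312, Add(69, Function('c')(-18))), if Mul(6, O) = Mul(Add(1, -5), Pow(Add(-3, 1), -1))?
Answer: -15496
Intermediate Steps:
O = Rational(1, 3) (O = Mul(Rational(1, 6), Mul(Add(1, -5), Pow(Add(-3, 1), -1))) = Mul(Rational(1, 6), Mul(-4, Pow(-2, -1))) = Mul(Rational(1, 6), Mul(-4, Rational(-1, 2))) = Mul(Rational(1, 6), 2) = Rational(1, 3) ≈ 0.33333)
Function('c')(I) = Add(Rational(-4, 3), I) (Function('c')(I) = Add(Mul(Rational(1, 3), -4), I) = Add(Rational(-4, 3), I))
Mul(-312, Add(69, Function('c')(-18))) = Mul(-312, Add(69, Add(Rational(-4, 3), -18))) = Mul(-312, Add(69, Rational(-58, 3))) = Mul(-312, Rational(149, 3)) = -15496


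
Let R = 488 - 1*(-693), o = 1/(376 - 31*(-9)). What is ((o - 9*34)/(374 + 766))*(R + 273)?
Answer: -145711883/373350 ≈ -390.28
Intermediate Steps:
o = 1/655 (o = 1/(376 + 279) = 1/655 ≈ 0.0015267)
R = 1181 (R = 488 + 693 = 1181)
((o - 9*34)/(374 + 766))*(R + 273) = ((1/655 - 9*34)/(374 + 766))*(1181 + 273) = ((1/655 - 306)/1140)*1454 = -200429/655*1/1140*1454 = -200429/746700*1454 = -145711883/373350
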